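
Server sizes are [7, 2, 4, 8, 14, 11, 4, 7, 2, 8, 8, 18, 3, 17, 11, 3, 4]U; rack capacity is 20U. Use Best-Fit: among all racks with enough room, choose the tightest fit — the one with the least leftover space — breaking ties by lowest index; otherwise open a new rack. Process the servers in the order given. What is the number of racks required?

7U → rack 1 (remaining 13U)
2U → rack 1 (remaining 11U)
4U → rack 1 (remaining 7U)
8U → rack 2 (remaining 12U)
14U → rack 3 (remaining 6U)
11U → rack 2 (remaining 1U)
4U → rack 3 (remaining 2U)
7U → rack 1 (remaining 0U)
2U → rack 3 (remaining 0U)
8U → rack 4 (remaining 12U)
8U → rack 4 (remaining 4U)
18U → rack 5 (remaining 2U)
3U → rack 4 (remaining 1U)
17U → rack 6 (remaining 3U)
11U → rack 7 (remaining 9U)
3U → rack 6 (remaining 0U)
4U → rack 7 (remaining 5U)

7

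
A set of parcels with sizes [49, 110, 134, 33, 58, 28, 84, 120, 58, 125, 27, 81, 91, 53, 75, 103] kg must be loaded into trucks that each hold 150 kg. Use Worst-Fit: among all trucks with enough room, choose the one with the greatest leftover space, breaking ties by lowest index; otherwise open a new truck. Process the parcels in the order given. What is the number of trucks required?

10

truck 1: place 49 kg, 101 kg left
truck 2: place 110 kg, 40 kg left
truck 3: place 134 kg, 16 kg left
truck 1: place 33 kg, 68 kg left
truck 1: place 58 kg, 10 kg left
truck 2: place 28 kg, 12 kg left
truck 4: place 84 kg, 66 kg left
truck 5: place 120 kg, 30 kg left
truck 4: place 58 kg, 8 kg left
truck 6: place 125 kg, 25 kg left
truck 5: place 27 kg, 3 kg left
truck 7: place 81 kg, 69 kg left
truck 8: place 91 kg, 59 kg left
truck 7: place 53 kg, 16 kg left
truck 9: place 75 kg, 75 kg left
truck 10: place 103 kg, 47 kg left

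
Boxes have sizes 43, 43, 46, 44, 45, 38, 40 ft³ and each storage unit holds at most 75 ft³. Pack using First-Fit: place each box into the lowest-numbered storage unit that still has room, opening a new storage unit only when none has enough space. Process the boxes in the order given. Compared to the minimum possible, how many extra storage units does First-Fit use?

First-Fit: [43] [43] [46] [44] [45] [38] [40] → 7 storage units.
7 boxes exceed 37.5 ft³ (half the capacity), and no two of those can share a storage unit, so at least 7 storage units are needed.
So 7 is already optimal.

0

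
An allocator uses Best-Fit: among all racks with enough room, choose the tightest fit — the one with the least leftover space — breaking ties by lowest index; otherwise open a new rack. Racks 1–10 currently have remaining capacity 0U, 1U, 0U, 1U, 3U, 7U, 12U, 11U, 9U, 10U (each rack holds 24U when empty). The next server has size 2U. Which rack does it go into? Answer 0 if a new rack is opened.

5

Racks with room: rack 5 (3U), rack 6 (7U), rack 7 (12U), rack 8 (11U), rack 9 (9U), rack 10 (10U).
Tightest fit is rack 5 with 3U free.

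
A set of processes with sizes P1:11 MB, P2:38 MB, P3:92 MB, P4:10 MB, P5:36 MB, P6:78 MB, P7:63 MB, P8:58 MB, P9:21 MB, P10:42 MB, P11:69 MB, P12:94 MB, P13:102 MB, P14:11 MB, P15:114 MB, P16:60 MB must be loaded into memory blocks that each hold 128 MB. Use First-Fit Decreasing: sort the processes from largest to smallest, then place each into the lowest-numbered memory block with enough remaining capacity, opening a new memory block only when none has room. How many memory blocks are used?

8

Sorted descending: 114, 102, 94, 92, 78, 69, 63, 60, 58, 42, 38, 36, 21, 11, 11, 10.
114 MB → memory block 1 (remaining 14 MB)
102 MB → memory block 2 (remaining 26 MB)
94 MB → memory block 3 (remaining 34 MB)
92 MB → memory block 4 (remaining 36 MB)
78 MB → memory block 5 (remaining 50 MB)
69 MB → memory block 6 (remaining 59 MB)
63 MB → memory block 7 (remaining 65 MB)
60 MB → memory block 7 (remaining 5 MB)
58 MB → memory block 6 (remaining 1 MB)
42 MB → memory block 5 (remaining 8 MB)
38 MB → memory block 8 (remaining 90 MB)
36 MB → memory block 4 (remaining 0 MB)
21 MB → memory block 2 (remaining 5 MB)
11 MB → memory block 1 (remaining 3 MB)
11 MB → memory block 3 (remaining 23 MB)
10 MB → memory block 3 (remaining 13 MB)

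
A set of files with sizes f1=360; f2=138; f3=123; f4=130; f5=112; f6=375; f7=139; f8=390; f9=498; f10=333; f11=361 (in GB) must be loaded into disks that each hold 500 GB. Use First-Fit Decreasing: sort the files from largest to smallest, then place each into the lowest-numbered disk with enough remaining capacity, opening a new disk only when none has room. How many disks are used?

7

Sorted descending: 498, 390, 375, 361, 360, 333, 139, 138, 130, 123, 112.
Put 498 GB in disk 1; 2 GB remain.
Put 390 GB in disk 2; 110 GB remain.
Put 375 GB in disk 3; 125 GB remain.
Put 361 GB in disk 4; 139 GB remain.
Put 360 GB in disk 5; 140 GB remain.
Put 333 GB in disk 6; 167 GB remain.
Put 139 GB in disk 4; 0 GB remain.
Put 138 GB in disk 5; 2 GB remain.
Put 130 GB in disk 6; 37 GB remain.
Put 123 GB in disk 3; 2 GB remain.
Put 112 GB in disk 7; 388 GB remain.
Final disks: [498] [390] [375,123] [361,139] [360,138] [333,130] [112].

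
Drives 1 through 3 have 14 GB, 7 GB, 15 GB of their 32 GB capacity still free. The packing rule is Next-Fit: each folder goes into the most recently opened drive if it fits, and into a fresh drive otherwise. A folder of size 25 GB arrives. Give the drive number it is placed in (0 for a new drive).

0

Next-Fit only looks at drive 3, which has 15 GB free.
25 GB does not fit, so a new drive is opened.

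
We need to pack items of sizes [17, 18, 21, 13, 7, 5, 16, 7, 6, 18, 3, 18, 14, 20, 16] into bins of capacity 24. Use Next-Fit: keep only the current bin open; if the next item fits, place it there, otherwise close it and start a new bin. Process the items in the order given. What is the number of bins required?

Put 17 in bin 1; 7 remain.
Put 18 in bin 2; 6 remain.
Put 21 in bin 3; 3 remain.
Put 13 in bin 4; 11 remain.
Put 7 in bin 4; 4 remain.
Put 5 in bin 5; 19 remain.
Put 16 in bin 5; 3 remain.
Put 7 in bin 6; 17 remain.
Put 6 in bin 6; 11 remain.
Put 18 in bin 7; 6 remain.
Put 3 in bin 7; 3 remain.
Put 18 in bin 8; 6 remain.
Put 14 in bin 9; 10 remain.
Put 20 in bin 10; 4 remain.
Put 16 in bin 11; 8 remain.

11 bins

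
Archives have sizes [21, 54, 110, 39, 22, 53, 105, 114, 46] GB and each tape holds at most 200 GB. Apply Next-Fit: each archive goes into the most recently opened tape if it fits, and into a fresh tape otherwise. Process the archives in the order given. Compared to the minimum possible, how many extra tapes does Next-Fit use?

Next-Fit: [21,54,110] [39,22,53] [105] [114,46] → 4 tapes.
Total size 564 GB; any packing needs at least ⌈564/200⌉ = 3 tapes.
An optimal packing achieves that bound: [114,54,22] [110,53,21] [105,46,39] → 3 tapes.
Excess: 4 − 3 = 1.

1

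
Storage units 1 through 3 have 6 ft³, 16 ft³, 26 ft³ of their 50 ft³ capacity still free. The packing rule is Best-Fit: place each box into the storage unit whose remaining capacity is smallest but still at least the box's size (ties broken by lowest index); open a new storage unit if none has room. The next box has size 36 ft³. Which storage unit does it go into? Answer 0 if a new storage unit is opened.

0

No storage unit has ≥ 36 ft³ free, so a new storage unit is opened.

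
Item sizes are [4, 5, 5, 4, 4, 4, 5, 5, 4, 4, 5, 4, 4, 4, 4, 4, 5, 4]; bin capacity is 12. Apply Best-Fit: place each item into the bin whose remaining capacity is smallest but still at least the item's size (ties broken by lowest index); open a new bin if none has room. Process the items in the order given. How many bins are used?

Put 4 in bin 1; 8 remain.
Put 5 in bin 1; 3 remain.
Put 5 in bin 2; 7 remain.
Put 4 in bin 2; 3 remain.
Put 4 in bin 3; 8 remain.
Put 4 in bin 3; 4 remain.
Put 5 in bin 4; 7 remain.
Put 5 in bin 4; 2 remain.
Put 4 in bin 3; 0 remain.
Put 4 in bin 5; 8 remain.
Put 5 in bin 5; 3 remain.
Put 4 in bin 6; 8 remain.
Put 4 in bin 6; 4 remain.
Put 4 in bin 6; 0 remain.
Put 4 in bin 7; 8 remain.
Put 4 in bin 7; 4 remain.
Put 5 in bin 8; 7 remain.
Put 4 in bin 7; 0 remain.
Final bins: [4,5] [5,4] [4,4,4] [5,5] [4,5] [4,4,4] [4,4,4] [5].

8 bins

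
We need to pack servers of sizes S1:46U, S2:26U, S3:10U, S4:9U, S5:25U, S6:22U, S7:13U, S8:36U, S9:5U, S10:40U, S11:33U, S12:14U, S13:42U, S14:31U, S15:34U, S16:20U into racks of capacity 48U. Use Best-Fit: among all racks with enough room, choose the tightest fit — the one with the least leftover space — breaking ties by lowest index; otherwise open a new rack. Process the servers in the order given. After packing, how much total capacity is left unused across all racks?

74

rack 1: place S1 (46U), 2U left
rack 2: place S2 (26U), 22U left
rack 2: place S3 (10U), 12U left
rack 2: place S4 (9U), 3U left
rack 3: place S5 (25U), 23U left
rack 3: place S6 (22U), 1U left
rack 4: place S7 (13U), 35U left
rack 5: place S8 (36U), 12U left
rack 5: place S9 (5U), 7U left
rack 6: place S10 (40U), 8U left
rack 4: place S11 (33U), 2U left
rack 7: place S12 (14U), 34U left
rack 8: place S13 (42U), 6U left
rack 7: place S14 (31U), 3U left
rack 9: place S15 (34U), 14U left
rack 10: place S16 (20U), 28U left
10 racks × 48U = 480U; used 406U; unused 74U.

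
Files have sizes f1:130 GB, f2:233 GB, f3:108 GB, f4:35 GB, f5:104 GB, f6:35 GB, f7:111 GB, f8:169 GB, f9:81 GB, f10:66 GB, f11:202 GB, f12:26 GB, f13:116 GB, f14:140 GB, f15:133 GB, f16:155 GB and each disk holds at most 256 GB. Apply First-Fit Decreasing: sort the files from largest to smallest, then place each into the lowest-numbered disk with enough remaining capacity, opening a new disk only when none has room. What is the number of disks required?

8

Sorted descending: 233, 202, 169, 155, 140, 133, 130, 116, 111, 108, 104, 81, 66, 35, 35, 26.
Put 233 GB in disk 1; 23 GB remain.
Put 202 GB in disk 2; 54 GB remain.
Put 169 GB in disk 3; 87 GB remain.
Put 155 GB in disk 4; 101 GB remain.
Put 140 GB in disk 5; 116 GB remain.
Put 133 GB in disk 6; 123 GB remain.
Put 130 GB in disk 7; 126 GB remain.
Put 116 GB in disk 5; 0 GB remain.
Put 111 GB in disk 6; 12 GB remain.
Put 108 GB in disk 7; 18 GB remain.
Put 104 GB in disk 8; 152 GB remain.
Put 81 GB in disk 3; 6 GB remain.
Put 66 GB in disk 4; 35 GB remain.
Put 35 GB in disk 2; 19 GB remain.
Put 35 GB in disk 4; 0 GB remain.
Put 26 GB in disk 8; 126 GB remain.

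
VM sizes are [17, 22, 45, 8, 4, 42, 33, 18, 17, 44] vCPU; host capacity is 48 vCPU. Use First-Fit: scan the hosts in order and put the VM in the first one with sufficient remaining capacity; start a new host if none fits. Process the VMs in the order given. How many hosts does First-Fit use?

6 hosts

17 vCPU → host 1 (remaining 31 vCPU)
22 vCPU → host 1 (remaining 9 vCPU)
45 vCPU → host 2 (remaining 3 vCPU)
8 vCPU → host 1 (remaining 1 vCPU)
4 vCPU → host 3 (remaining 44 vCPU)
42 vCPU → host 3 (remaining 2 vCPU)
33 vCPU → host 4 (remaining 15 vCPU)
18 vCPU → host 5 (remaining 30 vCPU)
17 vCPU → host 5 (remaining 13 vCPU)
44 vCPU → host 6 (remaining 4 vCPU)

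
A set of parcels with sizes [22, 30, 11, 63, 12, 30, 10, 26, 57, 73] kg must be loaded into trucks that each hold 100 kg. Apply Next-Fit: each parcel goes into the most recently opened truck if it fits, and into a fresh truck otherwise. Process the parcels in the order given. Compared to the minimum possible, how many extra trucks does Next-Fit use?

1

Next-Fit: [22,30,11] [63,12] [30,10,26] [57] [73] → 5 trucks.
Total size 334 kg; any packing needs at least ⌈334/100⌉ = 4 trucks.
An optimal packing achieves that bound: [73,26] [63,30] [57,30,12] [22,11,10] → 4 trucks.
Excess: 5 − 4 = 1.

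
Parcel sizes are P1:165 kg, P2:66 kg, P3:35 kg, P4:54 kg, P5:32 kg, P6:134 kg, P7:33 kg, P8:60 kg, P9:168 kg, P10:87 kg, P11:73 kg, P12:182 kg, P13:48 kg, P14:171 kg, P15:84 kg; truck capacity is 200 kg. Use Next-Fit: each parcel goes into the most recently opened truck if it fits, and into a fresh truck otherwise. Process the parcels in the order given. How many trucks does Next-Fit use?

10 trucks

Put P1 (165 kg) in truck 1; 35 kg remain.
Put P2 (66 kg) in truck 2; 134 kg remain.
Put P3 (35 kg) in truck 2; 99 kg remain.
Put P4 (54 kg) in truck 2; 45 kg remain.
Put P5 (32 kg) in truck 2; 13 kg remain.
Put P6 (134 kg) in truck 3; 66 kg remain.
Put P7 (33 kg) in truck 3; 33 kg remain.
Put P8 (60 kg) in truck 4; 140 kg remain.
Put P9 (168 kg) in truck 5; 32 kg remain.
Put P10 (87 kg) in truck 6; 113 kg remain.
Put P11 (73 kg) in truck 6; 40 kg remain.
Put P12 (182 kg) in truck 7; 18 kg remain.
Put P13 (48 kg) in truck 8; 152 kg remain.
Put P14 (171 kg) in truck 9; 29 kg remain.
Put P15 (84 kg) in truck 10; 116 kg remain.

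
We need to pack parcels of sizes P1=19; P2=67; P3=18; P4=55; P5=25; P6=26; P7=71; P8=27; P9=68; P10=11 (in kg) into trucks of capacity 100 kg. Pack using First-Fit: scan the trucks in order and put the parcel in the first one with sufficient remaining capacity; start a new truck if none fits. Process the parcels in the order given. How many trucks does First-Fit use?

truck 1: place P1 (19 kg), 81 kg left
truck 1: place P2 (67 kg), 14 kg left
truck 2: place P3 (18 kg), 82 kg left
truck 2: place P4 (55 kg), 27 kg left
truck 2: place P5 (25 kg), 2 kg left
truck 3: place P6 (26 kg), 74 kg left
truck 3: place P7 (71 kg), 3 kg left
truck 4: place P8 (27 kg), 73 kg left
truck 4: place P9 (68 kg), 5 kg left
truck 1: place P10 (11 kg), 3 kg left
Final trucks: [19,67,11] [18,55,25] [26,71] [27,68].

4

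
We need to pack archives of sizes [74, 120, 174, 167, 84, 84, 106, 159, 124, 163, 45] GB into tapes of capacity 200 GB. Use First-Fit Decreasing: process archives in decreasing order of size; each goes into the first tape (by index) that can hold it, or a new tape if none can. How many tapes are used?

8

Sorted descending: 174, 167, 163, 159, 124, 120, 106, 84, 84, 74, 45.
tape 1: place 174 GB, 26 GB left
tape 2: place 167 GB, 33 GB left
tape 3: place 163 GB, 37 GB left
tape 4: place 159 GB, 41 GB left
tape 5: place 124 GB, 76 GB left
tape 6: place 120 GB, 80 GB left
tape 7: place 106 GB, 94 GB left
tape 7: place 84 GB, 10 GB left
tape 8: place 84 GB, 116 GB left
tape 5: place 74 GB, 2 GB left
tape 6: place 45 GB, 35 GB left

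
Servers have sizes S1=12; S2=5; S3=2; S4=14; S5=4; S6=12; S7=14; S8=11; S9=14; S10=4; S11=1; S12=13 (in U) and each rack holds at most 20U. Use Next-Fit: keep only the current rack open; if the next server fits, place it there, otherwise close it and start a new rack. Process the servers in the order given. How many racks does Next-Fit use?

7 racks

rack 1: place S1 (12U), 8U left
rack 1: place S2 (5U), 3U left
rack 1: place S3 (2U), 1U left
rack 2: place S4 (14U), 6U left
rack 2: place S5 (4U), 2U left
rack 3: place S6 (12U), 8U left
rack 4: place S7 (14U), 6U left
rack 5: place S8 (11U), 9U left
rack 6: place S9 (14U), 6U left
rack 6: place S10 (4U), 2U left
rack 6: place S11 (1U), 1U left
rack 7: place S12 (13U), 7U left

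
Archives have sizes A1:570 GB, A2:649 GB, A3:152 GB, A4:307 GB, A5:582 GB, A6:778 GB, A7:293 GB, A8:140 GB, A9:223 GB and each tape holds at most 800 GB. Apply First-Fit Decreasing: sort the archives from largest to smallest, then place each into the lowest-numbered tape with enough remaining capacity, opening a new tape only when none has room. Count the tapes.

Sorted descending: 778, 649, 582, 570, 307, 293, 223, 152, 140.
tape 1: place 778 GB, 22 GB left
tape 2: place 649 GB, 151 GB left
tape 3: place 582 GB, 218 GB left
tape 4: place 570 GB, 230 GB left
tape 5: place 307 GB, 493 GB left
tape 5: place 293 GB, 200 GB left
tape 4: place 223 GB, 7 GB left
tape 3: place 152 GB, 66 GB left
tape 2: place 140 GB, 11 GB left
Final tapes: [778] [649,140] [582,152] [570,223] [307,293].

5 tapes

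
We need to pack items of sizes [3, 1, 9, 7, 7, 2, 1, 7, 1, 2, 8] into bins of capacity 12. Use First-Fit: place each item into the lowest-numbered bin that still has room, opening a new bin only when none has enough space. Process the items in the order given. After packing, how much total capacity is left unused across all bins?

12

Put 3 in bin 1; 9 remain.
Put 1 in bin 1; 8 remain.
Put 9 in bin 2; 3 remain.
Put 7 in bin 1; 1 remain.
Put 7 in bin 3; 5 remain.
Put 2 in bin 2; 1 remain.
Put 1 in bin 1; 0 remain.
Put 7 in bin 4; 5 remain.
Put 1 in bin 2; 0 remain.
Put 2 in bin 3; 3 remain.
Put 8 in bin 5; 4 remain.
5 bins × 12 = 60; used 48; unused 12.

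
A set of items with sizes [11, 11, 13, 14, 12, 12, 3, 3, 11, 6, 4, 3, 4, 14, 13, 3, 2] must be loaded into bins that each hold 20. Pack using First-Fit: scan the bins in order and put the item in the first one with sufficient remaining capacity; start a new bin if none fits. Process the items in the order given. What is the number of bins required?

9 bins

bin 1: place 11, 9 left
bin 2: place 11, 9 left
bin 3: place 13, 7 left
bin 4: place 14, 6 left
bin 5: place 12, 8 left
bin 6: place 12, 8 left
bin 1: place 3, 6 left
bin 1: place 3, 3 left
bin 7: place 11, 9 left
bin 2: place 6, 3 left
bin 3: place 4, 3 left
bin 1: place 3, 0 left
bin 4: place 4, 2 left
bin 8: place 14, 6 left
bin 9: place 13, 7 left
bin 2: place 3, 0 left
bin 3: place 2, 1 left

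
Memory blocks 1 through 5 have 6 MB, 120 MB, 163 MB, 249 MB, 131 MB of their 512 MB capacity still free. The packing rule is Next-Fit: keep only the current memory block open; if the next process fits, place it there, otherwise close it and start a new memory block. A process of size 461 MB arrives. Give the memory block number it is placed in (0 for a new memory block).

Next-Fit only looks at memory block 5, which has 131 MB free.
461 MB does not fit, so a new memory block is opened.

0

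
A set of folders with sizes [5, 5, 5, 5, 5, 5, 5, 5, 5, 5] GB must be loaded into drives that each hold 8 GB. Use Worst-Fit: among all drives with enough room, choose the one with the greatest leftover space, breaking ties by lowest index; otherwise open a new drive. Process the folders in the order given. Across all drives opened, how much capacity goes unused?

5 GB → drive 1 (remaining 3 GB)
5 GB → drive 2 (remaining 3 GB)
5 GB → drive 3 (remaining 3 GB)
5 GB → drive 4 (remaining 3 GB)
5 GB → drive 5 (remaining 3 GB)
5 GB → drive 6 (remaining 3 GB)
5 GB → drive 7 (remaining 3 GB)
5 GB → drive 8 (remaining 3 GB)
5 GB → drive 9 (remaining 3 GB)
5 GB → drive 10 (remaining 3 GB)
10 drives × 8 GB = 80 GB; used 50 GB; unused 30 GB.

30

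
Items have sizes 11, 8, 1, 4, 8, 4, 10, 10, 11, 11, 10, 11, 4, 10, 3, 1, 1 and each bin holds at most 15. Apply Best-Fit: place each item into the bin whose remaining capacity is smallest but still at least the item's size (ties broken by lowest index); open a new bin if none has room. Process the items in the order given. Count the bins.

bin 1: place 11, 4 left
bin 2: place 8, 7 left
bin 1: place 1, 3 left
bin 2: place 4, 3 left
bin 3: place 8, 7 left
bin 3: place 4, 3 left
bin 4: place 10, 5 left
bin 5: place 10, 5 left
bin 6: place 11, 4 left
bin 7: place 11, 4 left
bin 8: place 10, 5 left
bin 9: place 11, 4 left
bin 6: place 4, 0 left
bin 10: place 10, 5 left
bin 1: place 3, 0 left
bin 2: place 1, 2 left
bin 2: place 1, 1 left

10 bins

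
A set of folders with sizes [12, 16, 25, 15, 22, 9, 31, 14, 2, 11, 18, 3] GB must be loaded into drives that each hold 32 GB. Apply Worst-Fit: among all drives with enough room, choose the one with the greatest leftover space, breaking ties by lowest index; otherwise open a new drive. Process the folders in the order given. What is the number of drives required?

7 drives

drive 1: place 12 GB, 20 GB left
drive 1: place 16 GB, 4 GB left
drive 2: place 25 GB, 7 GB left
drive 3: place 15 GB, 17 GB left
drive 4: place 22 GB, 10 GB left
drive 3: place 9 GB, 8 GB left
drive 5: place 31 GB, 1 GB left
drive 6: place 14 GB, 18 GB left
drive 6: place 2 GB, 16 GB left
drive 6: place 11 GB, 5 GB left
drive 7: place 18 GB, 14 GB left
drive 7: place 3 GB, 11 GB left
Final drives: [12,16] [25] [15,9] [22] [31] [14,2,11] [18,3].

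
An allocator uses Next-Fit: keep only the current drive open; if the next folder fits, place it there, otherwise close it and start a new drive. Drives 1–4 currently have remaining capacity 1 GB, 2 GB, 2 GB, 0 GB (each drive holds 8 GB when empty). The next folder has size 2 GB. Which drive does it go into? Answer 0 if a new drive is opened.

0

Next-Fit only looks at drive 4, which has 0 GB free.
2 GB does not fit, so a new drive is opened.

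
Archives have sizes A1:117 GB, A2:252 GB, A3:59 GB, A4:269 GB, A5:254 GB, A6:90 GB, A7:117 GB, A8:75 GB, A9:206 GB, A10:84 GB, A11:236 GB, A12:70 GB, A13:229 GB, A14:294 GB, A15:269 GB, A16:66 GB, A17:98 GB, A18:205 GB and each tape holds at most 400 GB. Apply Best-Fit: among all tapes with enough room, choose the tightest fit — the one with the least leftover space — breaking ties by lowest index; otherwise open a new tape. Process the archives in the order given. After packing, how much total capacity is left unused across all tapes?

tape 1: place A1 (117 GB), 283 GB left
tape 1: place A2 (252 GB), 31 GB left
tape 2: place A3 (59 GB), 341 GB left
tape 2: place A4 (269 GB), 72 GB left
tape 3: place A5 (254 GB), 146 GB left
tape 3: place A6 (90 GB), 56 GB left
tape 4: place A7 (117 GB), 283 GB left
tape 4: place A8 (75 GB), 208 GB left
tape 4: place A9 (206 GB), 2 GB left
tape 5: place A10 (84 GB), 316 GB left
tape 5: place A11 (236 GB), 80 GB left
tape 2: place A12 (70 GB), 2 GB left
tape 6: place A13 (229 GB), 171 GB left
tape 7: place A14 (294 GB), 106 GB left
tape 8: place A15 (269 GB), 131 GB left
tape 5: place A16 (66 GB), 14 GB left
tape 7: place A17 (98 GB), 8 GB left
tape 9: place A18 (205 GB), 195 GB left
9 tapes × 400 GB = 3600 GB; used 2990 GB; unused 610 GB.

610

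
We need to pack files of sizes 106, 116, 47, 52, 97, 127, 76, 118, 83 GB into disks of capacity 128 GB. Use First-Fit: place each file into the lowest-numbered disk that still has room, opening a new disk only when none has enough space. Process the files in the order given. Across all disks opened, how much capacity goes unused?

106 GB → disk 1 (remaining 22 GB)
116 GB → disk 2 (remaining 12 GB)
47 GB → disk 3 (remaining 81 GB)
52 GB → disk 3 (remaining 29 GB)
97 GB → disk 4 (remaining 31 GB)
127 GB → disk 5 (remaining 1 GB)
76 GB → disk 6 (remaining 52 GB)
118 GB → disk 7 (remaining 10 GB)
83 GB → disk 8 (remaining 45 GB)
8 disks × 128 GB = 1024 GB; used 822 GB; unused 202 GB.

202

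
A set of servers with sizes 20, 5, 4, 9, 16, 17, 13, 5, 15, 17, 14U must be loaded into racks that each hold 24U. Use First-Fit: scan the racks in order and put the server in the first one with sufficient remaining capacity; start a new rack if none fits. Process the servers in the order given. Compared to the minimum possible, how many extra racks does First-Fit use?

First-Fit: [20,4] [5,9,5] [16] [17] [13] [15] [17] [14] → 8 racks.
7 servers exceed 12U (half the capacity), and no two of those can share a rack, so at least 7 racks are needed.
An optimal packing achieves that bound: [20,4] [17,5] [17,5] [16] [15,9] [14] [13] → 7 racks.
Excess: 8 − 7 = 1.

1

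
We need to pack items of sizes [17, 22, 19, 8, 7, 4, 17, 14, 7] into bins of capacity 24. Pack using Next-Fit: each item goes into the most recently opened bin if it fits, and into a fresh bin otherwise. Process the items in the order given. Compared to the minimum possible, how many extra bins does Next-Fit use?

Next-Fit: [17] [22] [19] [8,7,4] [17] [14,7] → 6 bins.
Total size 115; any packing needs at least ⌈115/24⌉ = 5 bins.
An optimal packing achieves that bound: [22] [19,4] [17,7] [17,7] [14,8] → 5 bins.
Excess: 6 − 5 = 1.

1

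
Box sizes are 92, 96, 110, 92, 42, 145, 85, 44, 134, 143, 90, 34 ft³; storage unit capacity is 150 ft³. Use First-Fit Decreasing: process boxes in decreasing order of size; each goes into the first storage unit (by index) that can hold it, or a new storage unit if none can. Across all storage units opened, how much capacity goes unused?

Sorted descending: 145, 143, 134, 110, 96, 92, 92, 90, 85, 44, 42, 34.
Put 145 ft³ in storage unit 1; 5 ft³ remain.
Put 143 ft³ in storage unit 2; 7 ft³ remain.
Put 134 ft³ in storage unit 3; 16 ft³ remain.
Put 110 ft³ in storage unit 4; 40 ft³ remain.
Put 96 ft³ in storage unit 5; 54 ft³ remain.
Put 92 ft³ in storage unit 6; 58 ft³ remain.
Put 92 ft³ in storage unit 7; 58 ft³ remain.
Put 90 ft³ in storage unit 8; 60 ft³ remain.
Put 85 ft³ in storage unit 9; 65 ft³ remain.
Put 44 ft³ in storage unit 5; 10 ft³ remain.
Put 42 ft³ in storage unit 6; 16 ft³ remain.
Put 34 ft³ in storage unit 4; 6 ft³ remain.
9 storage units × 150 ft³ = 1350 ft³; used 1107 ft³; unused 243 ft³.

243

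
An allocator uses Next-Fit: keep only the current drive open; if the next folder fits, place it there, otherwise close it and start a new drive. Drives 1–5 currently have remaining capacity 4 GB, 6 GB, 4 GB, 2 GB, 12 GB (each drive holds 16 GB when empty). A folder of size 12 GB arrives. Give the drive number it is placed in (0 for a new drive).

5

Next-Fit only looks at drive 5, which has 12 GB free.
12 GB fits there.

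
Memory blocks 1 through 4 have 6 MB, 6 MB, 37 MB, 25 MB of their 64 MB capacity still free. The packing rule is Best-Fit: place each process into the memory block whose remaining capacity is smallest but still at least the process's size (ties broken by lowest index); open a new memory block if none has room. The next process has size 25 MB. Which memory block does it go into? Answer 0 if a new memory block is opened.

4

Memory blocks with room: memory block 3 (37 MB), memory block 4 (25 MB).
Tightest fit is memory block 4 with 25 MB free.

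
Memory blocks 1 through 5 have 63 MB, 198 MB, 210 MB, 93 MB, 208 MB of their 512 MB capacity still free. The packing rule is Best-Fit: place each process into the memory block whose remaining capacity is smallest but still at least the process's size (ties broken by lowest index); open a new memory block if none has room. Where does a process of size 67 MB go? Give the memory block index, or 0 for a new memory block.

4

Memory blocks with room: memory block 2 (198 MB), memory block 3 (210 MB), memory block 4 (93 MB), memory block 5 (208 MB).
Tightest fit is memory block 4 with 93 MB free.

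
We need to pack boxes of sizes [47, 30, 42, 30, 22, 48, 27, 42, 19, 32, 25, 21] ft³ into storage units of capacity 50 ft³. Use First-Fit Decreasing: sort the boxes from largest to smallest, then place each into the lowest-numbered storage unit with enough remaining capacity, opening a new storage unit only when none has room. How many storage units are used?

9 storage units

Sorted descending: 48, 47, 42, 42, 32, 30, 30, 27, 25, 22, 21, 19.
Put 48 ft³ in storage unit 1; 2 ft³ remain.
Put 47 ft³ in storage unit 2; 3 ft³ remain.
Put 42 ft³ in storage unit 3; 8 ft³ remain.
Put 42 ft³ in storage unit 4; 8 ft³ remain.
Put 32 ft³ in storage unit 5; 18 ft³ remain.
Put 30 ft³ in storage unit 6; 20 ft³ remain.
Put 30 ft³ in storage unit 7; 20 ft³ remain.
Put 27 ft³ in storage unit 8; 23 ft³ remain.
Put 25 ft³ in storage unit 9; 25 ft³ remain.
Put 22 ft³ in storage unit 8; 1 ft³ remain.
Put 21 ft³ in storage unit 9; 4 ft³ remain.
Put 19 ft³ in storage unit 6; 1 ft³ remain.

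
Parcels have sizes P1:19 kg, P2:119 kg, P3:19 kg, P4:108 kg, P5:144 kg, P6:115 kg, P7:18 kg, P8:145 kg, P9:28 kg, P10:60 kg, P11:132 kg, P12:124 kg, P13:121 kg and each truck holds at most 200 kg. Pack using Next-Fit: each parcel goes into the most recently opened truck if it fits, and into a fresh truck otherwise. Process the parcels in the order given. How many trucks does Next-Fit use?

8

P1 (19 kg) → truck 1 (remaining 181 kg)
P2 (119 kg) → truck 1 (remaining 62 kg)
P3 (19 kg) → truck 1 (remaining 43 kg)
P4 (108 kg) → truck 2 (remaining 92 kg)
P5 (144 kg) → truck 3 (remaining 56 kg)
P6 (115 kg) → truck 4 (remaining 85 kg)
P7 (18 kg) → truck 4 (remaining 67 kg)
P8 (145 kg) → truck 5 (remaining 55 kg)
P9 (28 kg) → truck 5 (remaining 27 kg)
P10 (60 kg) → truck 6 (remaining 140 kg)
P11 (132 kg) → truck 6 (remaining 8 kg)
P12 (124 kg) → truck 7 (remaining 76 kg)
P13 (121 kg) → truck 8 (remaining 79 kg)
Final trucks: [19,119,19] [108] [144] [115,18] [145,28] [60,132] [124] [121].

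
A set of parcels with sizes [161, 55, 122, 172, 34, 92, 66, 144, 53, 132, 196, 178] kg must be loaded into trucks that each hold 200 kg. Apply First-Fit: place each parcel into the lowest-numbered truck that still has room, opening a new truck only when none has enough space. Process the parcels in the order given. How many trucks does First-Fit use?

8

161 kg → truck 1 (remaining 39 kg)
55 kg → truck 2 (remaining 145 kg)
122 kg → truck 2 (remaining 23 kg)
172 kg → truck 3 (remaining 28 kg)
34 kg → truck 1 (remaining 5 kg)
92 kg → truck 4 (remaining 108 kg)
66 kg → truck 4 (remaining 42 kg)
144 kg → truck 5 (remaining 56 kg)
53 kg → truck 5 (remaining 3 kg)
132 kg → truck 6 (remaining 68 kg)
196 kg → truck 7 (remaining 4 kg)
178 kg → truck 8 (remaining 22 kg)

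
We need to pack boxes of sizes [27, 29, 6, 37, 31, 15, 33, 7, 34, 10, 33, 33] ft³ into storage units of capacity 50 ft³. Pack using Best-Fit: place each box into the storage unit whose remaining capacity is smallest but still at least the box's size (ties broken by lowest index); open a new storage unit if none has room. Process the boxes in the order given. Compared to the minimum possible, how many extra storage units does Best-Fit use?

Best-Fit: [27] [29,6,15] [37,7] [31] [33] [34,10] [33] [33] → 8 storage units.
8 boxes exceed 25 ft³ (half the capacity), and no two of those can share a storage unit, so at least 8 storage units are needed.
So 8 is already optimal.

0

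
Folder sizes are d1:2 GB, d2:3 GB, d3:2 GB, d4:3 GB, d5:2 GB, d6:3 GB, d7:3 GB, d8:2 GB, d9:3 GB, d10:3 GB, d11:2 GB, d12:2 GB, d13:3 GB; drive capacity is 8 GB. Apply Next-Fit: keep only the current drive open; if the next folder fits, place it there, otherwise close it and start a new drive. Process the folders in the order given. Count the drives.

d1 (2 GB) → drive 1 (remaining 6 GB)
d2 (3 GB) → drive 1 (remaining 3 GB)
d3 (2 GB) → drive 1 (remaining 1 GB)
d4 (3 GB) → drive 2 (remaining 5 GB)
d5 (2 GB) → drive 2 (remaining 3 GB)
d6 (3 GB) → drive 2 (remaining 0 GB)
d7 (3 GB) → drive 3 (remaining 5 GB)
d8 (2 GB) → drive 3 (remaining 3 GB)
d9 (3 GB) → drive 3 (remaining 0 GB)
d10 (3 GB) → drive 4 (remaining 5 GB)
d11 (2 GB) → drive 4 (remaining 3 GB)
d12 (2 GB) → drive 4 (remaining 1 GB)
d13 (3 GB) → drive 5 (remaining 5 GB)

5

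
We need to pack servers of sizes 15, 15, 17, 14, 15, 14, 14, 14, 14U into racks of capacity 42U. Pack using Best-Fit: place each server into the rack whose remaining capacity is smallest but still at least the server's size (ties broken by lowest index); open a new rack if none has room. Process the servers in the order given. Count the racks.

4 racks

15U → rack 1 (remaining 27U)
15U → rack 1 (remaining 12U)
17U → rack 2 (remaining 25U)
14U → rack 2 (remaining 11U)
15U → rack 3 (remaining 27U)
14U → rack 3 (remaining 13U)
14U → rack 4 (remaining 28U)
14U → rack 4 (remaining 14U)
14U → rack 4 (remaining 0U)
Final racks: [15,15] [17,14] [15,14] [14,14,14].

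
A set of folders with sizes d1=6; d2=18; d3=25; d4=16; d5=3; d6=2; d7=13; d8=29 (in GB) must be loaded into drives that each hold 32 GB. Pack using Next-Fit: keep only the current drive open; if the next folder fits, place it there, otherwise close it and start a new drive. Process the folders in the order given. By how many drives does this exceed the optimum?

1

Next-Fit: [6,18] [25] [16,3,2] [13] [29] → 5 drives.
Total size 112 GB; any packing needs at least ⌈112/32⌉ = 4 drives.
An optimal packing achieves that bound: [29,3] [25,6] [18,13] [16,2] → 4 drives.
Excess: 5 − 4 = 1.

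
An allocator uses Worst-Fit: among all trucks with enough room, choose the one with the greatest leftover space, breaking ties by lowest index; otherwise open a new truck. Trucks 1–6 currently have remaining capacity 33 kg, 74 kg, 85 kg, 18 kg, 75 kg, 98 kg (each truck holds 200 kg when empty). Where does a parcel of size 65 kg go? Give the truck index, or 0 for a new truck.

6

Trucks with room: truck 2 (74 kg), truck 3 (85 kg), truck 5 (75 kg), truck 6 (98 kg).
Most room is truck 6 with 98 kg free.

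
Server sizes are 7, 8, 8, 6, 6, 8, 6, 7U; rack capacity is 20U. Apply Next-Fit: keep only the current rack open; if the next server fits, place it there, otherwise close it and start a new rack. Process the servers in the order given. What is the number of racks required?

rack 1: place 7U, 13U left
rack 1: place 8U, 5U left
rack 2: place 8U, 12U left
rack 2: place 6U, 6U left
rack 2: place 6U, 0U left
rack 3: place 8U, 12U left
rack 3: place 6U, 6U left
rack 4: place 7U, 13U left
Final racks: [7,8] [8,6,6] [8,6] [7].

4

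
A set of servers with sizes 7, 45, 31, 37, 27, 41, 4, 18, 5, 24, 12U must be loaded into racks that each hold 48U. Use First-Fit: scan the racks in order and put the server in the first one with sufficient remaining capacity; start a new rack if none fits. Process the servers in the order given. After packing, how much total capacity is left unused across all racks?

7U → rack 1 (remaining 41U)
45U → rack 2 (remaining 3U)
31U → rack 1 (remaining 10U)
37U → rack 3 (remaining 11U)
27U → rack 4 (remaining 21U)
41U → rack 5 (remaining 7U)
4U → rack 1 (remaining 6U)
18U → rack 4 (remaining 3U)
5U → rack 1 (remaining 1U)
24U → rack 6 (remaining 24U)
12U → rack 6 (remaining 12U)
6 racks × 48U = 288U; used 251U; unused 37U.

37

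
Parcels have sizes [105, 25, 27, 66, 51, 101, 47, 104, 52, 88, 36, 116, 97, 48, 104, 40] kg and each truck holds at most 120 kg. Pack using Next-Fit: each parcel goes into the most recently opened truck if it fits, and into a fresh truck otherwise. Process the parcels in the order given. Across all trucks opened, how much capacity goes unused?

Put 105 kg in truck 1; 15 kg remain.
Put 25 kg in truck 2; 95 kg remain.
Put 27 kg in truck 2; 68 kg remain.
Put 66 kg in truck 2; 2 kg remain.
Put 51 kg in truck 3; 69 kg remain.
Put 101 kg in truck 4; 19 kg remain.
Put 47 kg in truck 5; 73 kg remain.
Put 104 kg in truck 6; 16 kg remain.
Put 52 kg in truck 7; 68 kg remain.
Put 88 kg in truck 8; 32 kg remain.
Put 36 kg in truck 9; 84 kg remain.
Put 116 kg in truck 10; 4 kg remain.
Put 97 kg in truck 11; 23 kg remain.
Put 48 kg in truck 12; 72 kg remain.
Put 104 kg in truck 13; 16 kg remain.
Put 40 kg in truck 14; 80 kg remain.
14 trucks × 120 kg = 1680 kg; used 1107 kg; unused 573 kg.

573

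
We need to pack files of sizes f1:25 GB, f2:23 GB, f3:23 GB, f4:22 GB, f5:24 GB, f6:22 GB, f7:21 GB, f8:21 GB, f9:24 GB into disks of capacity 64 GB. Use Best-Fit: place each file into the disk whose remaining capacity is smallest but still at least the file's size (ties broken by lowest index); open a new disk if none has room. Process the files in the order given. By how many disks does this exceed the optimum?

Best-Fit: [25,23] [23,22] [24,22] [21,21] [24] → 5 disks.
Total size 205 GB; any packing needs at least ⌈205/64⌉ = 4 disks.
An optimal packing achieves that bound: [25,24] [24,23] [23,22] [22,21,21] → 4 disks.
Excess: 5 − 4 = 1.

1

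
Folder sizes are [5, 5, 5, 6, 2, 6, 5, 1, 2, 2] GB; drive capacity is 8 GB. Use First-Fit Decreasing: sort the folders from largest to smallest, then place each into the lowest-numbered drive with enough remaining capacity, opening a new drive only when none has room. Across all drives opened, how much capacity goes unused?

9

Sorted descending: 6, 6, 5, 5, 5, 5, 2, 2, 2, 1.
drive 1: place 6 GB, 2 GB left
drive 2: place 6 GB, 2 GB left
drive 3: place 5 GB, 3 GB left
drive 4: place 5 GB, 3 GB left
drive 5: place 5 GB, 3 GB left
drive 6: place 5 GB, 3 GB left
drive 1: place 2 GB, 0 GB left
drive 2: place 2 GB, 0 GB left
drive 3: place 2 GB, 1 GB left
drive 3: place 1 GB, 0 GB left
6 drives × 8 GB = 48 GB; used 39 GB; unused 9 GB.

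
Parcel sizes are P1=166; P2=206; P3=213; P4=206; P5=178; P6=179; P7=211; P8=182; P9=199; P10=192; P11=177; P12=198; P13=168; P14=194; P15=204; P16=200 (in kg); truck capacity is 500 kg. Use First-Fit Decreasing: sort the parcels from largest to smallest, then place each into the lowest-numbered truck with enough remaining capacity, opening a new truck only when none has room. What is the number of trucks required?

Sorted descending: 213, 211, 206, 206, 204, 200, 199, 198, 194, 192, 182, 179, 178, 177, 168, 166.
Put 213 kg in truck 1; 287 kg remain.
Put 211 kg in truck 1; 76 kg remain.
Put 206 kg in truck 2; 294 kg remain.
Put 206 kg in truck 2; 88 kg remain.
Put 204 kg in truck 3; 296 kg remain.
Put 200 kg in truck 3; 96 kg remain.
Put 199 kg in truck 4; 301 kg remain.
Put 198 kg in truck 4; 103 kg remain.
Put 194 kg in truck 5; 306 kg remain.
Put 192 kg in truck 5; 114 kg remain.
Put 182 kg in truck 6; 318 kg remain.
Put 179 kg in truck 6; 139 kg remain.
Put 178 kg in truck 7; 322 kg remain.
Put 177 kg in truck 7; 145 kg remain.
Put 168 kg in truck 8; 332 kg remain.
Put 166 kg in truck 8; 166 kg remain.
Final trucks: [213,211] [206,206] [204,200] [199,198] [194,192] [182,179] [178,177] [168,166].

8 trucks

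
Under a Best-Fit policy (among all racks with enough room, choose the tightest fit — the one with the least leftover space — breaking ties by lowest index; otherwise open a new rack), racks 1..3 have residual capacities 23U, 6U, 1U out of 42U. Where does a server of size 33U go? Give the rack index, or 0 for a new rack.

No rack has ≥ 33U free, so a new rack is opened.

0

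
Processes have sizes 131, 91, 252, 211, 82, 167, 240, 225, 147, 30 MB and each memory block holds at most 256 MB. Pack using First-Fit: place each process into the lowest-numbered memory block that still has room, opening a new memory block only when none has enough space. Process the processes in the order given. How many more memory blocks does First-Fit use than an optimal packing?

0

First-Fit: [131,91,30] [252] [211] [82,167] [240] [225] [147] → 7 memory blocks.
Total size 1576 MB; any packing needs at least ⌈1576/256⌉ = 7 memory blocks.
So 7 is already optimal.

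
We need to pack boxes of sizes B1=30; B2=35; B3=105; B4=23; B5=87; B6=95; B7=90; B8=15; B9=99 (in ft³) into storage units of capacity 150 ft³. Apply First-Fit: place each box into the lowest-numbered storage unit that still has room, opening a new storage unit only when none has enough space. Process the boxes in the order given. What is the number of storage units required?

6 storage units

Put B1 (30 ft³) in storage unit 1; 120 ft³ remain.
Put B2 (35 ft³) in storage unit 1; 85 ft³ remain.
Put B3 (105 ft³) in storage unit 2; 45 ft³ remain.
Put B4 (23 ft³) in storage unit 1; 62 ft³ remain.
Put B5 (87 ft³) in storage unit 3; 63 ft³ remain.
Put B6 (95 ft³) in storage unit 4; 55 ft³ remain.
Put B7 (90 ft³) in storage unit 5; 60 ft³ remain.
Put B8 (15 ft³) in storage unit 1; 47 ft³ remain.
Put B9 (99 ft³) in storage unit 6; 51 ft³ remain.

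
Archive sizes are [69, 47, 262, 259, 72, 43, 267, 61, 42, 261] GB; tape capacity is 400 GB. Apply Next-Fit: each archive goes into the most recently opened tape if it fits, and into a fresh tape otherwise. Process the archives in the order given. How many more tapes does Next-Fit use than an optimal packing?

Next-Fit: [69,47,262] [259,72,43] [267,61,42] [261] → 4 tapes.
Total size 1383 GB; any packing needs at least ⌈1383/400⌉ = 4 tapes.
So 4 is already optimal.

0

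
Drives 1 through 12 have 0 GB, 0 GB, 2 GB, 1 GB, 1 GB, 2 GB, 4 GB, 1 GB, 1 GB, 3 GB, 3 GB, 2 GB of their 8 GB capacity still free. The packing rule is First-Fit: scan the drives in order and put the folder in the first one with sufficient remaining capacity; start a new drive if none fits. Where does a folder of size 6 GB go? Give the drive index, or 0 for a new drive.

No drive has ≥ 6 GB free, so a new drive is opened.

0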